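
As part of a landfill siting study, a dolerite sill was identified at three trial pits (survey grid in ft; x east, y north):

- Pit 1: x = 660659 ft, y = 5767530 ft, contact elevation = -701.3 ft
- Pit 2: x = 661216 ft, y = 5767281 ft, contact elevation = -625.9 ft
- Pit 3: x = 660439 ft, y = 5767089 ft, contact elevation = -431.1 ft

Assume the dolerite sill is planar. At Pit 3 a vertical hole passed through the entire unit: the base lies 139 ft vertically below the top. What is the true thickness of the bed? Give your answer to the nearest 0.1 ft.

120.9 ft

Let the plane be z = a·x + b·y + c.
Pit 2−Pit 1: 557a − 249b = 75.4;  Pit 3−Pit 1: −220a − 441b = 270.2.
Solving gives a = −0.11327, b = −0.55619.
|∇z| = √(a²+b²) = 0.56761, so dip δ = arctan(0.56761) = 29.58°.
True thickness = vertical thickness × cos δ = 139 × cos 29.58° = 120.9 ft.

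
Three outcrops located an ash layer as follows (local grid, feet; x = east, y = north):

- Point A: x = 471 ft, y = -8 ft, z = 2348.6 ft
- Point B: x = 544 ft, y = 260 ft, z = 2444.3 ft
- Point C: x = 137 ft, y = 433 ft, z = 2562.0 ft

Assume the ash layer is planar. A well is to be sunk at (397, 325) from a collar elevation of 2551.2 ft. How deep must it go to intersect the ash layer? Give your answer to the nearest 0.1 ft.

63.4 ft

Let the plane be z = a·x + b·y + c.
Point B−Point A: 73a + 268b = 95.7;  Point C−Point A: −334a + 441b = 213.4.
Solving gives a = −0.12315, b = 0.39063.
Then c = 2348.6 − a·471 − b·-8 = 2409.73.
At (397, 325): z_contact = −48.89 + 126.96 + 2409.73 = 2487.79 ft.
Depth below ground = 2551.2 − 2487.79 = 63.4 ft.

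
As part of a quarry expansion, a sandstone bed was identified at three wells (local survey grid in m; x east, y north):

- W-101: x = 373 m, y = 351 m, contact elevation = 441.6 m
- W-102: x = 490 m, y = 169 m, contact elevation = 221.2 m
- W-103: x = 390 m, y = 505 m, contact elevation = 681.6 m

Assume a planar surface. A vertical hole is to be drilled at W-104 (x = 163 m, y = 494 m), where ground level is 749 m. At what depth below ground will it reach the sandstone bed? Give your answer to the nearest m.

Two edge vectors: W-101→W-102 = (117, -182, -220.4), W-101→W-103 = (17, 154, 240).
Normal n = (W-101→W-102) × (W-101→W-103) = (-9738.4, -31826.8, 21112).
So ∂z/∂x = −n_x/n_z = 0.46127 and ∂z/∂y = −n_y/n_z = 1.50752.
Intercept c from W-101: 441.6 − 172.05 − 529.14 = −259.60.
At (163, 494): z_contact = 75.2 + 744.7 − 259.60 = 560.3 m.
Depth below ground = 749 − 560.3 = 189 m.

189 m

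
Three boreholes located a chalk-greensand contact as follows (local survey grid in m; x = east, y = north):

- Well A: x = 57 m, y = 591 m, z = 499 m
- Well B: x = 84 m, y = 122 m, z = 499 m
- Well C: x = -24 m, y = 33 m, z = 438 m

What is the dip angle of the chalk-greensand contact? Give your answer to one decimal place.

Let the plane be z = a·x + b·y + c.
Well B−Well A: 27a − 469b = 0;  Well C−Well A: −81a − 558b = −61.
Solving gives a = 0.53923, b = 0.03104.
Gradient magnitude |∇z| = √(a² + b²) = √(0.29077 + 0.00096) = 0.54013.
True dip = arctan(0.54013) = 28.4°, dipping toward W (azimuth ≈ 267°).

28.4°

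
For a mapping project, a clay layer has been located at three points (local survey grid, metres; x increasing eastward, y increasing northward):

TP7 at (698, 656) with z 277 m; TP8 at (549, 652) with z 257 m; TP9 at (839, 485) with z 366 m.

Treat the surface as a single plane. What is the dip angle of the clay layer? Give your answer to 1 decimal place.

Let the plane be z = a·x + b·y + c.
TP8−TP7: −149a − 4b = −20;  TP9−TP7: 141a − 171b = 89.
Solving gives a = 0.14499, b = −0.40091.
Gradient magnitude |∇z| = √(a² + b²) = √(0.02102 + 0.16073) = 0.42633.
True dip = arctan(0.42633) = 23.1°, dipping toward NNW (azimuth ≈ 340°).

23.1°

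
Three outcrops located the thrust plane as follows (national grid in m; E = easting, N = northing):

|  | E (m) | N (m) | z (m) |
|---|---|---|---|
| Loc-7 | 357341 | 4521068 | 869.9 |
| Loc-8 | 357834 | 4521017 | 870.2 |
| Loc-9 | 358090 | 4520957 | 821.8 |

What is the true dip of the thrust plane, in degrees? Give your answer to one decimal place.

55.5°

Two edge vectors: Loc-7→Loc-8 = (493, -51, 0.3), Loc-7→Loc-9 = (749, -111, -48.1).
Normal n = (Loc-7→Loc-8) × (Loc-7→Loc-9) = (2486.4, 23938, -16524).
So ∂z/∂E = −n_x/n_z = 0.15047 and ∂z/∂N = −n_y/n_z = 1.44868.
Gradient magnitude |∇z| = √(a² + b²) = √(0.02264 + 2.09868) = 1.45647.
True dip = arctan(1.45647) = 55.5°, dipping toward S (azimuth ≈ 186°).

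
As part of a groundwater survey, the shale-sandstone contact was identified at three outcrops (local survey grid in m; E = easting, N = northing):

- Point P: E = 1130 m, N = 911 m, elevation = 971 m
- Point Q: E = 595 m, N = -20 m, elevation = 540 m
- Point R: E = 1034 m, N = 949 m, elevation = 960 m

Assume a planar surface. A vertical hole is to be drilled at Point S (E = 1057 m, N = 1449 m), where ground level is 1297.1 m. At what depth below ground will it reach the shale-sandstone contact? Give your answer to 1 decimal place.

Let the plane be z = a·E + b·N + c.
Point Q−Point P: −535a − 931b = −431;  Point R−Point P: −96a + 38b = −11.
Solving gives a = 0.242639, b = 0.323510.
Then c = 971 − a·1130 − b·911 = 402.10.
At (1057, 1449): z_contact = 256.47 + 468.77 + 402.10 = 1127.34 m.
Depth below ground = 1297.1 − 1127.34 = 169.8 m.

169.8 m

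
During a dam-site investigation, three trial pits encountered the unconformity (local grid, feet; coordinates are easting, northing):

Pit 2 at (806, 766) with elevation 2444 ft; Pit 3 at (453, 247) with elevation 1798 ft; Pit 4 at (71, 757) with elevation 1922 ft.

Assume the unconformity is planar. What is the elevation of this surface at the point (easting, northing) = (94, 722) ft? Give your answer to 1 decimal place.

1911.2 ft

Two edge vectors: Pit 2→Pit 3 = (-353, -519, -646), Pit 2→Pit 4 = (-735, -9, -522).
Normal n = (Pit 2→Pit 3) × (Pit 2→Pit 4) = (265104, 290544, -378288).
So ∂z/∂easting = −n_x/n_z = 0.70080 and ∂z/∂northing = −n_y/n_z = 0.76805.
Intercept c from Pit 2: 2444 − 564.84 − 588.33 = 1290.83.
At (94, 722): z = 65.9 + 554.5 + 1290.83 = 1911.2 ft.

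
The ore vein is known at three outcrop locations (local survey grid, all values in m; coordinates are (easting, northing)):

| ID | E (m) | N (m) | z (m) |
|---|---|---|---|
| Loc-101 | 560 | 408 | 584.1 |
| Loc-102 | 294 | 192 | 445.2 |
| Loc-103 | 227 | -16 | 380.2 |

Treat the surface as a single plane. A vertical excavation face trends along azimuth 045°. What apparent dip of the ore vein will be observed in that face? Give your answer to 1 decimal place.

21.6°

Two edge vectors: Loc-101→Loc-102 = (-266, -216, -138.9), Loc-101→Loc-103 = (-333, -424, -203.9).
Normal n = (Loc-101→Loc-102) × (Loc-101→Loc-103) = (-14851.2, -7983.7, 40856).
So ∂z/∂E = −n_x/n_z = 0.36350 and ∂z/∂N = −n_y/n_z = 0.19541.
Unit vector along 045° is (sin 45°, cos 45°) = (0.7071, 0.7071).
Slope in that direction = a·(0.7071) + b·(0.7071) = 0.39521.
Apparent dip = arctan|0.39521| = 21.6° (true dip is 22.4°, so apparent ≤ true as expected).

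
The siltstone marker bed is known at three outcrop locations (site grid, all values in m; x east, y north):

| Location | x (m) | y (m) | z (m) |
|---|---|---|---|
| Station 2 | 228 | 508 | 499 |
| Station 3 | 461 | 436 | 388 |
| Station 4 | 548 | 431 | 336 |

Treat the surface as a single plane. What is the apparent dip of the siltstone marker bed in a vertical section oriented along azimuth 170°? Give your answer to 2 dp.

Two edge vectors: Station 2→Station 3 = (233, -72, -111), Station 2→Station 4 = (320, -77, -163).
Normal n = (Station 2→Station 3) × (Station 2→Station 4) = (3189, 2459, 5099).
So ∂z/∂x = −n_x/n_z = −0.62542 and ∂z/∂y = −n_y/n_z = −0.48225.
Unit vector along 170° is (sin 170°, cos 170°) = (0.1736, -0.9848).
Slope in that direction = a·(0.1736) + b·(-0.9848) = 0.36632.
Apparent dip = arctan|0.36632| = 20.12° (true dip is 38.3°, so apparent ≤ true as expected).

20.12°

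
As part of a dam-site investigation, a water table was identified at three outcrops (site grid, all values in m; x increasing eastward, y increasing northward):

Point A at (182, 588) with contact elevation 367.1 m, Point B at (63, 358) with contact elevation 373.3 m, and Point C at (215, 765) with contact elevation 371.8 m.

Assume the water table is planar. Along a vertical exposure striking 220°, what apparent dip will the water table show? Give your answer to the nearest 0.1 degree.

Two edge vectors: Point A→Point B = (-119, -230, 6.2), Point A→Point C = (33, 177, 4.7).
Normal n = (Point A→Point B) × (Point A→Point C) = (-2178.4, 763.9, -13473).
So ∂z/∂x = −n_x/n_z = −0.16169 and ∂z/∂y = −n_y/n_z = 0.05670.
Unit vector along 220° is (sin 220°, cos 220°) = (-0.6428, -0.7660).
Slope in that direction = a·(-0.6428) + b·(-0.7660) = 0.06050.
Apparent dip = arctan|0.06050| = 3.5° (true dip is 9.7°, so apparent ≤ true as expected).

3.5°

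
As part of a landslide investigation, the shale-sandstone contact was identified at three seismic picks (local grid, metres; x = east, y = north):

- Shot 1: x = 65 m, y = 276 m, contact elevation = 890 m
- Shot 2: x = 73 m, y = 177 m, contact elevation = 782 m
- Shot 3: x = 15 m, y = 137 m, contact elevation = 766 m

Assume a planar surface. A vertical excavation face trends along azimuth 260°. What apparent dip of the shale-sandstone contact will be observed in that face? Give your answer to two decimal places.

14.65°

Two edge vectors: Shot 1→Shot 2 = (8, -99, -108), Shot 1→Shot 3 = (-50, -139, -124).
Normal n = (Shot 1→Shot 2) × (Shot 1→Shot 3) = (-2736, 6392, -6062).
So ∂z/∂x = −n_x/n_z = −0.45134 and ∂z/∂y = −n_y/n_z = 1.05444.
Unit vector along 260° is (sin 260°, cos 260°) = (-0.9848, -0.1736).
Slope in that direction = a·(-0.9848) + b·(-0.1736) = 0.26138.
Apparent dip = arctan|0.26138| = 14.65° (true dip is 48.9°, so apparent ≤ true as expected).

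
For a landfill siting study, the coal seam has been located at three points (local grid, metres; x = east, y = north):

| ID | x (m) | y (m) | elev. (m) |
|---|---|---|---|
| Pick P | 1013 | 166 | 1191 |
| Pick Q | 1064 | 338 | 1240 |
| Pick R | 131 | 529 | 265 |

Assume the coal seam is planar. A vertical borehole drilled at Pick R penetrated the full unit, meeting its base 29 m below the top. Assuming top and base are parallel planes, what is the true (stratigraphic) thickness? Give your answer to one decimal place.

20.1 m

Let the plane be z = a·x + b·y + c.
Pick Q−Pick P: 51a + 172b = 49;  Pick R−Pick P: −882a + 363b = −926.
Solving gives a = 1.04020, b = −0.02355.
|∇z| = √(a²+b²) = 1.04046, so dip δ = arctan(1.04046) = 46.14°.
True thickness = vertical thickness × cos δ = 29 × cos 46.14° = 20.1 m.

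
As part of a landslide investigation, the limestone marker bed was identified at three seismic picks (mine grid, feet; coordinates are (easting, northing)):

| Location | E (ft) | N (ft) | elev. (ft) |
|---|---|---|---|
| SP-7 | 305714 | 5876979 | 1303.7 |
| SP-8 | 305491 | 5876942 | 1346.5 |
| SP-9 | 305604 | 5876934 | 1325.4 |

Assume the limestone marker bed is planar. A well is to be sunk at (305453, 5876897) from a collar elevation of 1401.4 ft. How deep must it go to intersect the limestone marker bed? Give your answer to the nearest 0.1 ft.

46.8 ft

Two edge vectors: SP-7→SP-8 = (-223, -37, 42.8), SP-7→SP-9 = (-110, -45, 21.7).
Normal n = (SP-7→SP-8) × (SP-7→SP-9) = (1123.1, 131.1, 5965).
So ∂z/∂E = −n_x/n_z = −0.188281643 and ∂z/∂N = −n_y/n_z = −0.021978206.
Intercept c from SP-7: 1303.7 + 57560.33 + 129165.46 = 188029.49.
At (305453, 5876897): z_contact = −57511.19 − 129163.65 + 188029.49 = 1354.64 ft.
Depth below ground = 1401.4 − 1354.64 = 46.8 ft.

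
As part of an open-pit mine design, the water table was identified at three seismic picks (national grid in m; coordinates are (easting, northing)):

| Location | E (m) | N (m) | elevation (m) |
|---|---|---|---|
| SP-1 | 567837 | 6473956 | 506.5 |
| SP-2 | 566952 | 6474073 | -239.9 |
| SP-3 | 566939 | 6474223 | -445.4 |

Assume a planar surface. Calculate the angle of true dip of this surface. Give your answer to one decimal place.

Let the plane be z = a·E + b·N + c.
SP-2−SP-1: −885a + 117b = −746.4;  SP-3−SP-1: −898a + 267b = −951.9.
Solving gives a = 0.66995, b = −1.31194.
Gradient magnitude |∇z| = √(a² + b²) = √(0.44883 + 1.72118) = 1.47310.
True dip = arctan(1.47310) = 55.8°, dipping toward NNW (azimuth ≈ 333°).

55.8°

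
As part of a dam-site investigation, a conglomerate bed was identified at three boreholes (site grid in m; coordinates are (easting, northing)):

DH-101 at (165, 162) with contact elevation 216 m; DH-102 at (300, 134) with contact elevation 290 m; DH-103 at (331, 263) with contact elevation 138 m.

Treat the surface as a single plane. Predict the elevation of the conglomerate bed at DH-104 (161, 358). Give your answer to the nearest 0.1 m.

Let the plane be z = a·E + b·N + c.
DH-102−DH-101: 135a − 28b = 74;  DH-103−DH-101: 166a + 101b = −78.
Solving gives a = 0.28934, b = −1.24783.
Then c = 216 − a·165 − b·162 = 370.41.
At (161, 358): z = 46.6 − 446.7 + 370.41 = -29.7 m.

-29.7 m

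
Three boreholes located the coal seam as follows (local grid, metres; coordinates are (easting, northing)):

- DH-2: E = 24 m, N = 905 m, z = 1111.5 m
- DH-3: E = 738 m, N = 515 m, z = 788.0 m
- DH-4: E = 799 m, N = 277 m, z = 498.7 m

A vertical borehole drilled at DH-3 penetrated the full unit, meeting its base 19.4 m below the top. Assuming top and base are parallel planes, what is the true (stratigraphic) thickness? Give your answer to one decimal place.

Two edge vectors: DH-2→DH-3 = (714, -390, -323.5), DH-2→DH-4 = (775, -628, -612.8).
Normal n = (DH-2→DH-3) × (DH-2→DH-4) = (35834, 186826.7, -146142).
So ∂z/∂E = −n_x/n_z = 0.24520 and ∂z/∂N = −n_y/n_z = 1.27839.
|∇z| = √(a²+b²) = 1.30169, so dip δ = arctan(1.30169) = 52.47°.
True thickness = vertical thickness × cos δ = 19.4 × cos 52.47° = 11.8 m.

11.8 m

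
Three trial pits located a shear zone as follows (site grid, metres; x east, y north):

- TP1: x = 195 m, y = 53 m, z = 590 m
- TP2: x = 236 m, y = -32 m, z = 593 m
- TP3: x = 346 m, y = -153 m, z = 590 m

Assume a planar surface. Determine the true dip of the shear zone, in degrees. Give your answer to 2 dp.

Two edge vectors: TP1→TP2 = (41, -85, 3), TP1→TP3 = (151, -206, 0).
Normal n = (TP1→TP2) × (TP1→TP3) = (618, 453, 4389).
So ∂z/∂x = −n_x/n_z = −0.14081 and ∂z/∂y = −n_y/n_z = −0.10321.
Gradient magnitude |∇z| = √(a² + b²) = √(0.01983 + 0.01065) = 0.17458.
True dip = arctan(0.17458) = 9.90°, dipping toward NE (azimuth ≈ 054°).

9.90°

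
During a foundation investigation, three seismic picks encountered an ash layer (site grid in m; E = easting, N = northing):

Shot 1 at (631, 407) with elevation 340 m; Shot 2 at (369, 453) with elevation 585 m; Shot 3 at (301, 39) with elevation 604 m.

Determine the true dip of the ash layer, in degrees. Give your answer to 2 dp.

Let the plane be z = a·E + b·N + c.
Shot 2−Shot 1: −262a + 46b = 245;  Shot 3−Shot 1: −330a − 368b = 264.
Solving gives a = −0.91674, b = 0.10468.
Gradient magnitude |∇z| = √(a² + b²) = √(0.84040 + 0.01096) = 0.92269.
True dip = arctan(0.92269) = 42.70°, dipping toward E (azimuth ≈ 097°).

42.70°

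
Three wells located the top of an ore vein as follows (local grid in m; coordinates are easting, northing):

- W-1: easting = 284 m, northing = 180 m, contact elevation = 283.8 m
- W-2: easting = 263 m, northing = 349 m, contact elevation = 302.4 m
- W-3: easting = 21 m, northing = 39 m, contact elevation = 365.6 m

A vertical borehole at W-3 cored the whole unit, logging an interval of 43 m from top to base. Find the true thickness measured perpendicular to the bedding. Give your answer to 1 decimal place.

40.5 m

Two edge vectors: W-1→W-2 = (-21, 169, 18.6), W-1→W-3 = (-263, -141, 81.8).
Normal n = (W-1→W-2) × (W-1→W-3) = (16446.8, -3174, 47408).
So ∂z/∂easting = −n_x/n_z = −0.34692 and ∂z/∂northing = −n_y/n_z = 0.06695.
|∇z| = √(a²+b²) = 0.35332, so dip δ = arctan(0.35332) = 19.46°.
True thickness = vertical thickness × cos δ = 43 × cos 19.46° = 40.5 m.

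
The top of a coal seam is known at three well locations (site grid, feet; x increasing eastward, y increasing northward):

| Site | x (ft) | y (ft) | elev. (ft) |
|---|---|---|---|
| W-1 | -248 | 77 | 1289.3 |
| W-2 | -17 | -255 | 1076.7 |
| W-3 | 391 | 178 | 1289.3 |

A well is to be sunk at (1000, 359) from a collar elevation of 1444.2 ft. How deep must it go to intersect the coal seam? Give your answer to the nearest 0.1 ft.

Let the plane be z = a·x + b·y + c.
W-2−W-1: 231a − 332b = −212.6;  W-3−W-1: 639a + 101b = 0.
Solving gives a = −0.091187, b = 0.576915.
Then c = 1289.3 − a·-248 − b·77 = 1222.26.
At (1000, 359): z_contact = −91.19 + 207.11 + 1222.26 = 1338.19 ft.
Depth below ground = 1444.2 − 1338.19 = 106.0 ft.

106.0 ft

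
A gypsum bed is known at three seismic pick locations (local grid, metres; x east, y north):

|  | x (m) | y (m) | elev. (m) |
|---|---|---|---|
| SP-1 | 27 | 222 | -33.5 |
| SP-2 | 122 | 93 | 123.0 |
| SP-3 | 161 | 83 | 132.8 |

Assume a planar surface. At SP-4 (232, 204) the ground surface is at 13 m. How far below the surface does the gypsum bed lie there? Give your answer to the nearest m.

Let the plane be z = a·x + b·y + c.
SP-2−SP-1: 95a − 129b = 156.5;  SP-3−SP-1: 134a − 139b = 166.3.
Solving gives a = −0.07371, b = −1.26746.
Then c = -33.5 − a·27 − b·222 = 249.87.
At (232, 204): z_contact = −17.1 − 258.6 + 249.87 = -25.8 m.
Depth below ground = 13 − (-25.8) = 39 m.

39 m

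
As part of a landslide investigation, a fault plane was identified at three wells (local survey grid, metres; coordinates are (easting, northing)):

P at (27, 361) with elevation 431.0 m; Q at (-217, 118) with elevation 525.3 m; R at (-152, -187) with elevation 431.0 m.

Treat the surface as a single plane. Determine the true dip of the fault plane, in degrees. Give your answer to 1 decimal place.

Two edge vectors: P→Q = (-244, -243, 94.3), P→R = (-179, -548, 0).
Normal n = (P→Q) × (P→R) = (51676.4, -16879.7, 90215).
So ∂z/∂E = −n_x/n_z = −0.57281 and ∂z/∂N = −n_y/n_z = 0.18711.
Gradient magnitude |∇z| = √(a² + b²) = √(0.32812 + 0.03501) = 0.60260.
True dip = arctan(0.60260) = 31.1°, dipping toward ESE (azimuth ≈ 108°).

31.1°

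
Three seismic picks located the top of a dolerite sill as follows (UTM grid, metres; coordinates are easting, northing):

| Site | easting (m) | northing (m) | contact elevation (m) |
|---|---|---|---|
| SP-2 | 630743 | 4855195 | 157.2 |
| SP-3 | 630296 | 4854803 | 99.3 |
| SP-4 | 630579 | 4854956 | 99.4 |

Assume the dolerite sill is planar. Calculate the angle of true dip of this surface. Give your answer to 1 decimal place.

Two edge vectors: SP-2→SP-3 = (-447, -392, -57.9), SP-2→SP-4 = (-164, -239, -57.8).
Normal n = (SP-2→SP-3) × (SP-2→SP-4) = (8819.5, -16341, 42545).
So ∂z/∂easting = −n_x/n_z = −0.20730 and ∂z/∂northing = −n_y/n_z = 0.38409.
Gradient magnitude |∇z| = √(a² + b²) = √(0.04297 + 0.14752) = 0.43646.
True dip = arctan(0.43646) = 23.6°, dipping toward SSE (azimuth ≈ 152°).

23.6°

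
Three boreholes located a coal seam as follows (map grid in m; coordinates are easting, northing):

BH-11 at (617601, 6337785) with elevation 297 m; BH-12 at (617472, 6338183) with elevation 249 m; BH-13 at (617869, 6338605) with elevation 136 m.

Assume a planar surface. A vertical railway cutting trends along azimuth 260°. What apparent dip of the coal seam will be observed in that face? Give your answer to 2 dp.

Two edge vectors: BH-11→BH-12 = (-129, 398, -48), BH-11→BH-13 = (268, 820, -161).
Normal n = (BH-11→BH-12) × (BH-11→BH-13) = (-24718, -33633, -212444).
So ∂z/∂easting = −n_x/n_z = −0.11635 and ∂z/∂northing = −n_y/n_z = −0.15831.
Unit vector along 260° is (sin 260°, cos 260°) = (-0.9848, -0.1736).
Slope in that direction = a·(-0.9848) + b·(-0.1736) = 0.14207.
Apparent dip = arctan|0.14207| = 8.09° (true dip is 11.1°, so apparent ≤ true as expected).

8.09°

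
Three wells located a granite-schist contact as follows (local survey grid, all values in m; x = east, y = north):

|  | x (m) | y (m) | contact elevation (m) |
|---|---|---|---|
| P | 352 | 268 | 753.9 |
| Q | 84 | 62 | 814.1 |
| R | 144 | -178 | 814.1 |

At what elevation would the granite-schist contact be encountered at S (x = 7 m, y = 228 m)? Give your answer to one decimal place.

820.8 m

Two edge vectors: P→Q = (-268, -206, 60.2), P→R = (-208, -446, 60.2).
Normal n = (P→Q) × (P→R) = (14448, 3612, 76680).
So ∂z/∂x = −n_x/n_z = −0.18842 and ∂z/∂y = −n_y/n_z = −0.04710.
Intercept c from P: 753.9 + 66.32 + 12.62 = 832.85.
At (7, 228): z = −1.3 − 10.7 + 832.85 = 820.8 m.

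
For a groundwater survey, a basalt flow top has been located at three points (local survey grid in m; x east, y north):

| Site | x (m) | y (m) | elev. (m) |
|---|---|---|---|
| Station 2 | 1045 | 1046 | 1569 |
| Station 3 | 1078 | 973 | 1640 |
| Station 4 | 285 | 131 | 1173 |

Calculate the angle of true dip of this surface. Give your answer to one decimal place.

Let the plane be z = a·x + b·y + c.
Station 3−Station 2: 33a − 73b = 71;  Station 4−Station 2: −760a − 915b = −396.
Solving gives a = 1.09569, b = −0.47729.
Gradient magnitude |∇z| = √(a² + b²) = √(1.20053 + 0.22781) = 1.19513.
True dip = arctan(1.19513) = 50.1°, dipping toward WNW (azimuth ≈ 294°).

50.1°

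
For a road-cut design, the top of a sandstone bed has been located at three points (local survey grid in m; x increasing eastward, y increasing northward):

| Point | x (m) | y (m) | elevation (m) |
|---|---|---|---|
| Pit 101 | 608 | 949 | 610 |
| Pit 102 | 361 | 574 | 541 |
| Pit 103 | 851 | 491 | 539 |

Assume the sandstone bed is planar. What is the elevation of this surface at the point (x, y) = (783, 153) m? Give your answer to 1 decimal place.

480.6 m

Let the plane be z = a·x + b·y + c.
Pit 102−Pit 101: −247a − 375b = −69;  Pit 103−Pit 101: 243a − 458b = −71.
Solving gives a = 0.02437, b = 0.16795.
Then c = 610 − a·608 − b·949 = 435.80.
At (783, 153): z = 19.1 + 25.7 + 435.80 = 480.6 m.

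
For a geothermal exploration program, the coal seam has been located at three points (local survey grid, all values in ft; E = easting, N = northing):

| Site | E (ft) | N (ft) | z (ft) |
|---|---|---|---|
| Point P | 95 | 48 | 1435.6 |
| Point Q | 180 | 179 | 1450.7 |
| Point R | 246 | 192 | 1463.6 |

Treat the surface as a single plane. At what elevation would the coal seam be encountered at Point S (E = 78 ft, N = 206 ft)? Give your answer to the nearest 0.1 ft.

1430.1 ft

Two edge vectors: Point P→Point Q = (85, 131, 15.1), Point P→Point R = (151, 144, 28).
Normal n = (Point P→Point Q) × (Point P→Point R) = (1493.6, -99.9, -7541).
So ∂z/∂E = −n_x/n_z = 0.19806 and ∂z/∂N = −n_y/n_z = −0.01325.
Intercept c from Point P: 1435.6 − 18.82 + 0.64 = 1417.42.
At (78, 206): z = 15.4 − 2.7 + 1417.42 = 1430.1 ft.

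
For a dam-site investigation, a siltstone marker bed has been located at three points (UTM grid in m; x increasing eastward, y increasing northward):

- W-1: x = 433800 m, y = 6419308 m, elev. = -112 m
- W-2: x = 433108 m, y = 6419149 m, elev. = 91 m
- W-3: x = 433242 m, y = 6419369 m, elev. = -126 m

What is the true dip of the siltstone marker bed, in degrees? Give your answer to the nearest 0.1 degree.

Two edge vectors: W-1→W-2 = (-692, -159, 203), W-1→W-3 = (-558, 61, -14).
Normal n = (W-1→W-2) × (W-1→W-3) = (-10157, -122962, -130934).
So ∂z/∂x = −n_x/n_z = −0.07757 and ∂z/∂y = −n_y/n_z = −0.93911.
Gradient magnitude |∇z| = √(a² + b²) = √(0.00602 + 0.88194) = 0.94231.
True dip = arctan(0.94231) = 43.3°, dipping toward N (azimuth ≈ 005°).

43.3°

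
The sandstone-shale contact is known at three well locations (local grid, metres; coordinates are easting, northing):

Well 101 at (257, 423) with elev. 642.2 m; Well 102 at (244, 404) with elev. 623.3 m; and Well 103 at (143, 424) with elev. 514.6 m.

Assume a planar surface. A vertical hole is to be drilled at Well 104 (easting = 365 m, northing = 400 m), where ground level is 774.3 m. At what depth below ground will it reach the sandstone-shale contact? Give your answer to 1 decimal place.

Let the plane be z = a·easting + b·northing + c.
Well 102−Well 101: −13a − 19b = −18.9;  Well 103−Well 101: −114a + 1b = −127.6.
Solving gives a = 1.12129, b = 0.22754.
Then c = 642.2 − a·257 − b·423 = 257.78.
At (365, 400): z_contact = 409.27 + 91.01 + 257.78 = 758.07 m.
Depth below ground = 774.3 − 758.07 = 16.2 m.

16.2 m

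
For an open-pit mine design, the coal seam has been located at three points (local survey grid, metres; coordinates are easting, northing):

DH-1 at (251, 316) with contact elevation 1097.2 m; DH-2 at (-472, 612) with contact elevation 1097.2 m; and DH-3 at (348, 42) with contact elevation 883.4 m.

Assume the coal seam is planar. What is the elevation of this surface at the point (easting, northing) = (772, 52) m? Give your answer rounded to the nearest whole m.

Two edge vectors: DH-1→DH-2 = (-723, 296, 0), DH-1→DH-3 = (97, -274, -213.8).
Normal n = (DH-1→DH-2) × (DH-1→DH-3) = (-63284.8, -154577.4, 169390).
So ∂z/∂easting = −n_x/n_z = 0.37360 and ∂z/∂northing = −n_y/n_z = 0.91255.
Intercept c from DH-1: 1097.2 − 93.77 − 288.37 = 715.06.
At (772, 52): z = 288.4 + 47.5 + 715.06 = 1050.9 m.

1051 m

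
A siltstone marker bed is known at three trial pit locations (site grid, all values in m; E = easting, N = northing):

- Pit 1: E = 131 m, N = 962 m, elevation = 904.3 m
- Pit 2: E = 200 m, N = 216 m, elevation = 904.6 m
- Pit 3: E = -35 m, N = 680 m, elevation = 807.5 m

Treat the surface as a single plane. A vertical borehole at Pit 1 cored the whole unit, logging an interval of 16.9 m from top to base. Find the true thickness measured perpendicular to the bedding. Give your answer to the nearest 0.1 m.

15.1 m

Let the plane be z = a·E + b·N + c.
Pit 2−Pit 1: 69a − 746b = 0.3;  Pit 3−Pit 1: −166a − 282b = −96.8.
Solving gives a = 0.50454, b = 0.04626.
|∇z| = √(a²+b²) = 0.50666, so dip δ = arctan(0.50666) = 26.87°.
True thickness = vertical thickness × cos δ = 16.9 × cos 26.87° = 15.1 m.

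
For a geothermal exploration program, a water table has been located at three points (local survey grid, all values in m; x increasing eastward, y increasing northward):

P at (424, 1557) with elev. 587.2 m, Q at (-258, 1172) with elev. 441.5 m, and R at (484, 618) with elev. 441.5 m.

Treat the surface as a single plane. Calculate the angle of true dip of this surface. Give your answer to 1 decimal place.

11.5°

Let the plane be z = a·x + b·y + c.
Q−P: −682a − 385b = −145.7;  R−P: 60a − 939b = −145.7.
Solving gives a = 0.12165, b = 0.16294.
Gradient magnitude |∇z| = √(a² + b²) = √(0.01480 + 0.02655) = 0.20334.
True dip = arctan(0.20334) = 11.5°, dipping toward SW (azimuth ≈ 217°).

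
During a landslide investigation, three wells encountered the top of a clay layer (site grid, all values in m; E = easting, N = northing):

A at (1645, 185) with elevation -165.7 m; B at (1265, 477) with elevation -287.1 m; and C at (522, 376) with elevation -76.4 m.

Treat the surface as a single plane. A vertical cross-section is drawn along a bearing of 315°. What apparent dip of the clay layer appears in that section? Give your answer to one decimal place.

18.5°

Let the plane be z = a·E + b·N + c.
B−A: −380a + 292b = −121.4;  C−A: −1123a + 191b = 89.3.
Solving gives a = −0.19293, b = −0.66683.
Unit vector along 315° is (sin 315°, cos 315°) = (-0.7071, 0.7071).
Slope in that direction = a·(-0.7071) + b·(0.7071) = −0.33510.
Apparent dip = arctan|0.33510| = 18.5° (true dip is 34.8°, so apparent ≤ true as expected).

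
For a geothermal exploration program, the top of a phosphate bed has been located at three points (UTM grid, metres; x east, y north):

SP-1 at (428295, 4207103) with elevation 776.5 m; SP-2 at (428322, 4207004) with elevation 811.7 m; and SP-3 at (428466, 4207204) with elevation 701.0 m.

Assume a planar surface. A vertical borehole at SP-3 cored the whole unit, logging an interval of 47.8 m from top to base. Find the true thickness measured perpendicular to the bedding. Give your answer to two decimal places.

Let the plane be z = a·x + b·y + c.
SP-2−SP-1: 27a − 99b = 35.2;  SP-3−SP-1: 171a + 101b = −75.5.
Solving gives a = −0.19939, b = −0.40994.
|∇z| = √(a²+b²) = 0.45586, so dip δ = arctan(0.45586) = 24.51°.
True thickness = vertical thickness × cos δ = 47.8 × cos 24.51° = 43.49 m.

43.49 m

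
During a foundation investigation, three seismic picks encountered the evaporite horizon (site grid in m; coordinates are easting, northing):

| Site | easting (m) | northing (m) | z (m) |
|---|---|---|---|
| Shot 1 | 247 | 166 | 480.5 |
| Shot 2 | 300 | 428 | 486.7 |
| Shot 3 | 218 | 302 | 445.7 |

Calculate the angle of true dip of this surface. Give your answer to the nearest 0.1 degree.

Two edge vectors: Shot 1→Shot 2 = (53, 262, 6.2), Shot 1→Shot 3 = (-29, 136, -34.8).
Normal n = (Shot 1→Shot 2) × (Shot 1→Shot 3) = (-9960.8, 1664.6, 14806).
So ∂z/∂easting = −n_x/n_z = 0.67275 and ∂z/∂northing = −n_y/n_z = −0.11243.
Gradient magnitude |∇z| = √(a² + b²) = √(0.45260 + 0.01264) = 0.68208.
True dip = arctan(0.68208) = 34.3°, dipping toward W (azimuth ≈ 279°).

34.3°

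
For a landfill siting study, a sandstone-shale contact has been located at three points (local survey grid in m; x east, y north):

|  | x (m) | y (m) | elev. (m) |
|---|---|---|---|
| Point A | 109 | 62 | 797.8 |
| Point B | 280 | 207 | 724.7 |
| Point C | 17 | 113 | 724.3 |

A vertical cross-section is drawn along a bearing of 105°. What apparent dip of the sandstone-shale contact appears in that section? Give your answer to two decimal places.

Let the plane be z = a·x + b·y + c.
Point B−Point A: 171a + 145b = −73.1;  Point C−Point A: −92a + 51b = −73.5.
Solving gives a = 0.31410, b = −0.87456.
Unit vector along 105° is (sin 105°, cos 105°) = (0.9659, -0.2588).
Slope in that direction = a·(0.9659) + b·(-0.2588) = 0.52975.
Apparent dip = arctan|0.52975| = 27.91° (true dip is 42.9°, so apparent ≤ true as expected).

27.91°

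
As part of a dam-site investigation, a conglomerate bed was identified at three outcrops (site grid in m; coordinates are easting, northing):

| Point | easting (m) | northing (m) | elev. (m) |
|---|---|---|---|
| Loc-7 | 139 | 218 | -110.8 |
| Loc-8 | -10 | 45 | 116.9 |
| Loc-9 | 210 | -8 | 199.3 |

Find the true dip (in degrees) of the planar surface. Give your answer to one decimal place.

53.6°

Two edge vectors: Loc-7→Loc-8 = (-149, -173, 227.7), Loc-7→Loc-9 = (71, -226, 310.1).
Normal n = (Loc-7→Loc-8) × (Loc-7→Loc-9) = (-2187.1, 62371.6, 45957).
So ∂z/∂easting = −n_x/n_z = 0.04759 and ∂z/∂northing = −n_y/n_z = −1.35717.
Gradient magnitude |∇z| = √(a² + b²) = √(0.00226 + 1.84192) = 1.35801.
True dip = arctan(1.35801) = 53.6°, dipping toward N (azimuth ≈ 358°).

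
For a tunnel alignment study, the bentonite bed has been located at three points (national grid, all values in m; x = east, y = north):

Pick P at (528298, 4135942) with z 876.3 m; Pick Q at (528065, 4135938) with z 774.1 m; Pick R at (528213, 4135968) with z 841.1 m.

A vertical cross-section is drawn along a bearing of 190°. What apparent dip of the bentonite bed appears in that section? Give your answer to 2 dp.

Two edge vectors: Pick P→Pick Q = (-233, -4, -102.2), Pick P→Pick R = (-85, 26, -35.2).
Normal n = (Pick P→Pick Q) × (Pick P→Pick R) = (2798, 485.4, -6398).
So ∂z/∂x = −n_x/n_z = 0.43732 and ∂z/∂y = −n_y/n_z = 0.07587.
Unit vector along 190° is (sin 190°, cos 190°) = (-0.1736, -0.9848).
Slope in that direction = a·(-0.1736) + b·(-0.9848) = −0.15066.
Apparent dip = arctan|0.15066| = 8.57° (true dip is 23.9°, so apparent ≤ true as expected).

8.57°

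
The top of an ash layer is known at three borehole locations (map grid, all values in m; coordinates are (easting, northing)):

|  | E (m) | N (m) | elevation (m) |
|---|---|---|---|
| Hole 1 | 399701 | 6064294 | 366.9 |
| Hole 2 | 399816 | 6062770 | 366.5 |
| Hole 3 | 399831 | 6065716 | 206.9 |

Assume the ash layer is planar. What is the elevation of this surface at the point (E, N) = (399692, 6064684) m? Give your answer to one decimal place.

Two edge vectors: Hole 1→Hole 2 = (115, -1524, -0.4), Hole 1→Hole 3 = (130, 1422, -160).
Normal n = (Hole 1→Hole 2) × (Hole 1→Hole 3) = (244408.8, 18348, 361650).
So ∂z/∂E = −n_x/n_z = −0.675815844 and ∂z/∂N = −n_y/n_z = −0.050734135.
Intercept c from Hole 1: 366.9 + 270124.27 + 307666.71 = 578157.88.
At (399692, 6064684): z = −270118.2 − 307686.5 + 578157.88 = 353.2 m.

353.2 m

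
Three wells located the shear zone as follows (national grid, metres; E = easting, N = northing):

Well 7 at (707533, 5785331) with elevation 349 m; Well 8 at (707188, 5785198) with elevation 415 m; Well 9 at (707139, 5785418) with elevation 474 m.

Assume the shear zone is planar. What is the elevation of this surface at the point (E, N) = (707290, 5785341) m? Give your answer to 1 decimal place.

Two edge vectors: Well 7→Well 8 = (-345, -133, 66), Well 7→Well 9 = (-394, 87, 125).
Normal n = (Well 7→Well 8) × (Well 7→Well 9) = (-22367, 17121, -82417).
So ∂z/∂E = −n_x/n_z = −0.271388184 and ∂z/∂N = −n_y/n_z = 0.207736268.
Intercept c from Well 7: 349 + 192016.10 − 1201823.07 = −1009457.97.
At (707290, 5785341): z = −191950.1 + 1201825.1 − 1009457.97 = 417.0 m.

417.0 m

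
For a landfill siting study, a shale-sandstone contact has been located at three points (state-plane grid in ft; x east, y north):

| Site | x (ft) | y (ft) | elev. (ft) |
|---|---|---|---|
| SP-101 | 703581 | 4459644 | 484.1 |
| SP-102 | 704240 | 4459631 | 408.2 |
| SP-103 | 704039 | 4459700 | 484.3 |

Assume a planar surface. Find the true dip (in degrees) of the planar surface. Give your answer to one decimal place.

Let the plane be z = a·x + b·y + c.
SP-102−SP-101: 659a − 13b = −75.9;  SP-103−SP-101: 458a + 56b = 0.2.
Solving gives a = −0.09911, b = 0.81418.
Gradient magnitude |∇z| = √(a² + b²) = √(0.00982 + 0.66288) = 0.82019.
True dip = arctan(0.82019) = 39.4°, dipping toward S (azimuth ≈ 173°).

39.4°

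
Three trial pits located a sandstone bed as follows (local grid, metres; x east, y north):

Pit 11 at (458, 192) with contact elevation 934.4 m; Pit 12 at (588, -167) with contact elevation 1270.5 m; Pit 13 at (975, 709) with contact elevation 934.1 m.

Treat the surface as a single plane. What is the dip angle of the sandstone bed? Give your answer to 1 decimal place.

Let the plane be z = a·x + b·y + c.
Pit 12−Pit 11: 130a − 359b = 336.1;  Pit 13−Pit 11: 517a + 517b = −0.3.
Solving gives a = 0.68690, b = −0.68748.
Gradient magnitude |∇z| = √(a² + b²) = √(0.47182 + 0.47262) = 0.97183.
True dip = arctan(0.97183) = 44.2°, dipping toward NW (azimuth ≈ 315°).

44.2°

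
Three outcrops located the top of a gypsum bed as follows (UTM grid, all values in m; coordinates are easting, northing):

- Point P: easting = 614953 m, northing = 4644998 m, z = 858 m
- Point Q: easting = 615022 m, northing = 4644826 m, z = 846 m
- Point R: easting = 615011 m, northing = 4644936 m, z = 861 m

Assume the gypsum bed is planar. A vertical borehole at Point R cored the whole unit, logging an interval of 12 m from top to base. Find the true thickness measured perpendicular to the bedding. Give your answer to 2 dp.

11.58 m

Two edge vectors: Point P→Point Q = (69, -172, -12), Point P→Point R = (58, -62, 3).
Normal n = (Point P→Point Q) × (Point P→Point R) = (-1260, -903, 5698).
So ∂z/∂easting = −n_x/n_z = 0.22113 and ∂z/∂northing = −n_y/n_z = 0.15848.
|∇z| = √(a²+b²) = 0.27205, so dip δ = arctan(0.27205) = 15.22°.
True thickness = vertical thickness × cos δ = 12 × cos 15.22° = 11.58 m.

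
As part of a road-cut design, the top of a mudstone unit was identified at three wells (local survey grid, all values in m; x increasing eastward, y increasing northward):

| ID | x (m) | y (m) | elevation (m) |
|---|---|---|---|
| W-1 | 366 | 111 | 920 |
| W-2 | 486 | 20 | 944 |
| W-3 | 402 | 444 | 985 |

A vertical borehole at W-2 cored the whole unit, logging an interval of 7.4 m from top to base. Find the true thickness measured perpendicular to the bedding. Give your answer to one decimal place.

7.0 m

Let the plane be z = a·x + b·y + c.
W-2−W-1: 120a − 91b = 24;  W-3−W-1: 36a + 333b = 65.
Solving gives a = 0.32165, b = 0.16042.
|∇z| = √(a²+b²) = 0.35944, so dip δ = arctan(0.35944) = 19.77°.
True thickness = vertical thickness × cos δ = 7.4 × cos 19.77° = 7.0 m.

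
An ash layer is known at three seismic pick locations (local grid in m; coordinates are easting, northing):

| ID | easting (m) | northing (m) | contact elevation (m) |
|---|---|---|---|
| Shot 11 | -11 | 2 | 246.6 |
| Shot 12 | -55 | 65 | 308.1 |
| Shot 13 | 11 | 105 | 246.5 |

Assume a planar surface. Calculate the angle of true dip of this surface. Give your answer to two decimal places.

47.61°

Two edge vectors: Shot 11→Shot 12 = (-44, 63, 61.5), Shot 11→Shot 13 = (22, 103, -0.1).
Normal n = (Shot 11→Shot 12) × (Shot 11→Shot 13) = (-6340.8, 1348.6, -5918).
So ∂z/∂easting = −n_x/n_z = −1.07144 and ∂z/∂northing = −n_y/n_z = 0.22788.
Gradient magnitude |∇z| = √(a² + b²) = √(1.14799 + 0.05193) = 1.09541.
True dip = arctan(1.09541) = 47.61°, dipping toward ESE (azimuth ≈ 102°).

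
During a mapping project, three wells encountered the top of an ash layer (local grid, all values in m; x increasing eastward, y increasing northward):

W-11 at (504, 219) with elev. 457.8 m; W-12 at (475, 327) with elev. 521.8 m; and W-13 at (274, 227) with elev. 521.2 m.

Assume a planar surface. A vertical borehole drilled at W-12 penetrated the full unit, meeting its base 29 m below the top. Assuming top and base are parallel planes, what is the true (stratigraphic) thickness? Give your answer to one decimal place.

25.0 m

Two edge vectors: W-11→W-12 = (-29, 108, 64), W-11→W-13 = (-230, 8, 63.4).
Normal n = (W-11→W-12) × (W-11→W-13) = (6335.2, -12881.4, 24608).
So ∂z/∂x = −n_x/n_z = −0.25744 and ∂z/∂y = −n_y/n_z = 0.52346.
|∇z| = √(a²+b²) = 0.58335, so dip δ = arctan(0.58335) = 30.26°.
True thickness = vertical thickness × cos δ = 29 × cos 30.26° = 25.0 m.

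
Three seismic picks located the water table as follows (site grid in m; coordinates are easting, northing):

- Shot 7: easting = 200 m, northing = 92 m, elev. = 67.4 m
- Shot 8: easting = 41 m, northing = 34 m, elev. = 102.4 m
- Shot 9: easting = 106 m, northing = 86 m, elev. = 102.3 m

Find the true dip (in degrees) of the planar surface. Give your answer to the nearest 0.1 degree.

Let the plane be z = a·easting + b·northing + c.
Shot 8−Shot 7: −159a − 58b = 35;  Shot 9−Shot 7: −94a − 6b = 34.9.
Solving gives a = −0.40333, b = 0.50225.
Gradient magnitude |∇z| = √(a² + b²) = √(0.16268 + 0.25225) = 0.64415.
True dip = arctan(0.64415) = 32.8°, dipping toward SE (azimuth ≈ 141°).

32.8°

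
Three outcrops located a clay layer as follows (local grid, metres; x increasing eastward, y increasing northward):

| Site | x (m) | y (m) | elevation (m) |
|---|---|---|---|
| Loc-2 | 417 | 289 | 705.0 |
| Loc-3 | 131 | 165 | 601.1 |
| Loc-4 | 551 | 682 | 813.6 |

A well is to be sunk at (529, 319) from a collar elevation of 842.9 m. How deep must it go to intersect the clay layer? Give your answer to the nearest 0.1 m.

100.5 m

Let the plane be z = a·x + b·y + c.
Loc-3−Loc-2: −286a − 124b = −103.9;  Loc-4−Loc-2: 134a + 393b = 108.6.
Solving gives a = 0.28571, b = 0.17892.
Then c = 705 − a·417 − b·289 = 534.15.
At (529, 319): z_contact = 151.14 + 57.07 + 534.15 = 742.37 m.
Depth below ground = 842.9 − 742.37 = 100.5 m.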